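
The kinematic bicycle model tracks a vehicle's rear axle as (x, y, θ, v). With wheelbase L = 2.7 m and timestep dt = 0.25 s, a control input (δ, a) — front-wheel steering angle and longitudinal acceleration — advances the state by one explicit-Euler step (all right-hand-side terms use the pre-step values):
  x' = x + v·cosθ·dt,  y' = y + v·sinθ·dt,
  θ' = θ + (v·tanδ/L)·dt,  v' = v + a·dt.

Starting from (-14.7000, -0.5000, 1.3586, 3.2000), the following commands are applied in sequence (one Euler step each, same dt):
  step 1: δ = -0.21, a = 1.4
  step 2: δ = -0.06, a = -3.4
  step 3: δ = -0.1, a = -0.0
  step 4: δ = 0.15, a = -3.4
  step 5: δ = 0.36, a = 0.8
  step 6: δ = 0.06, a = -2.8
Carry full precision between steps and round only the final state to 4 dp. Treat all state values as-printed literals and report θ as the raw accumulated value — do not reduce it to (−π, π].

after step 1 (δ=-0.21, a=1.4): (-14.531514, 0.282057, 1.295447, 3.550000)
after step 2 (δ=-0.06, a=-3.4): (-14.290217, 1.136125, 1.275701, 2.700000)
after step 3 (δ=-0.1, a=-0.0): (-14.093906, 1.781947, 1.250617, 2.700000)
after step 4 (δ=0.15, a=-3.4): (-13.881459, 2.422643, 1.288401, 1.850000)
after step 5 (δ=0.36, a=0.8): (-13.752580, 2.866824, 1.352877, 2.050000)
after step 6 (δ=0.06, a=-2.8): (-13.641779, 3.367203, 1.364280, 1.350000)

(-13.6418, 3.3672, 1.3643, 1.3500)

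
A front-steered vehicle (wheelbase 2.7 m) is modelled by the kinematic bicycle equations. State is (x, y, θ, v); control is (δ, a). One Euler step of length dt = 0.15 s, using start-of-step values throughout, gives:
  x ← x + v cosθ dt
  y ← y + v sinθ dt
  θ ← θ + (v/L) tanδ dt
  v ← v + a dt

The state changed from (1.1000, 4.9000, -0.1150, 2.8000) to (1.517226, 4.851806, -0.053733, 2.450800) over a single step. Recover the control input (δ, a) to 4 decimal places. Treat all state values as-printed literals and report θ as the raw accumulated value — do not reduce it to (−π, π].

a = (v'−v)/dt = (-0.349200)/0.15 = -2.3280
Δθ = θ'−θ = 0.061267;  (v·dt/L) = 2.8000·0.15/2.7 = 0.155556
tan δ = Δθ·L/(v·dt) = 0.393859  →  δ = 0.3752

δ = 0.3752, a = -2.3280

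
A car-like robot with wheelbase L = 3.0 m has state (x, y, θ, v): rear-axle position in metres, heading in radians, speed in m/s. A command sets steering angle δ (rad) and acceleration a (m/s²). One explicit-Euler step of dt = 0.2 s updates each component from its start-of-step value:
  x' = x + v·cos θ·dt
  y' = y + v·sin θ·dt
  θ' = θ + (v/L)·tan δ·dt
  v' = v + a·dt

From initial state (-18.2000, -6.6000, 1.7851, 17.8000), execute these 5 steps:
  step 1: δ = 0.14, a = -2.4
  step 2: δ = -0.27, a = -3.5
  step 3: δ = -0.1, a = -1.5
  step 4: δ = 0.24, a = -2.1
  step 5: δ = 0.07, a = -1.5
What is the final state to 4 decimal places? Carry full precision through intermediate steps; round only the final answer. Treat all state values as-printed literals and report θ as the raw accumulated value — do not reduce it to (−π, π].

after step 1 (δ=0.14, a=-2.4): (-18.957095, -3.121436, 1.952327, 17.320000)
after step 2 (δ=-0.27, a=-3.5): (-20.246887, 0.093487, 1.632764, 16.620000)
after step 3 (δ=-0.1, a=-1.5): (-20.452735, 3.411107, 1.521593, 16.320000)
after step 4 (δ=0.24, a=-2.1): (-20.292201, 6.671157, 1.787845, 15.900000)
after step 5 (δ=0.07, a=-1.5): (-20.977009, 9.776546, 1.862166, 15.600000)

(-20.9770, 9.7765, 1.8622, 15.6000)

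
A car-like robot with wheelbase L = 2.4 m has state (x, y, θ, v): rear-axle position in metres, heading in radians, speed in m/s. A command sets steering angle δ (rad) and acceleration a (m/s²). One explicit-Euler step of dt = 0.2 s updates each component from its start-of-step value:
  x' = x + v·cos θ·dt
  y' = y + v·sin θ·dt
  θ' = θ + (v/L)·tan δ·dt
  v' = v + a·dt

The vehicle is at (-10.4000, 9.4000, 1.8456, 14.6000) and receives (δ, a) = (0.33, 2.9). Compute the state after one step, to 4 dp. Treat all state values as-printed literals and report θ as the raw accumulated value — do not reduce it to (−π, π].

x' = -10.4000 + 14.6000·cos(1.8456)·0.2 = -11.1924
y' = 9.4000 + 14.6000·sin(1.8456)·0.2 = 12.2104
θ' = 1.8456 + (14.6000/2.4)·tan(0.33)·0.2 = 2.2623
v' = 14.6000 + 2.9000·0.2 = 15.1800

(-11.1924, 12.2104, 2.2623, 15.1800)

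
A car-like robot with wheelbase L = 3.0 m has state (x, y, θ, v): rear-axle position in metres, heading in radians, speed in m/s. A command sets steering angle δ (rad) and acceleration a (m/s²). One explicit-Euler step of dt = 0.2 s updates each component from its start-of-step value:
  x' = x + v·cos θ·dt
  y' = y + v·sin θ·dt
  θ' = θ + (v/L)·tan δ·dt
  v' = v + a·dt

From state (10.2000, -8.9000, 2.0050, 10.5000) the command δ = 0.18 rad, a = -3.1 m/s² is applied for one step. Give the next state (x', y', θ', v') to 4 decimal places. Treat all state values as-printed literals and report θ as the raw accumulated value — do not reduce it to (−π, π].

(9.3166, -6.9949, 2.1324, 9.8800)

x' = 10.2000 + 10.5000·cos(2.0050)·0.2 = 9.3166
y' = -8.9000 + 10.5000·sin(2.0050)·0.2 = -6.9949
θ' = 2.0050 + (10.5000/3.0)·tan(0.18)·0.2 = 2.1324
v' = 10.5000 − 3.1000·0.2 = 9.8800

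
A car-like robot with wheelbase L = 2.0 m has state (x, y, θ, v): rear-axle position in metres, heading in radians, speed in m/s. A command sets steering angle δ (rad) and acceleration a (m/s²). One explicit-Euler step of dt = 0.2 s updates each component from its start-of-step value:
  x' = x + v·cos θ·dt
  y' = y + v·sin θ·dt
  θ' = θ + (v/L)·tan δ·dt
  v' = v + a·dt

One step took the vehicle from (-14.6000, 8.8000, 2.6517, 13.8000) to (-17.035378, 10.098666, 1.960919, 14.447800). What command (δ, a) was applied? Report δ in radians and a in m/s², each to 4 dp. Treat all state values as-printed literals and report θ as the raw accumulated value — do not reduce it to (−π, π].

a = (v'−v)/dt = (0.647800)/0.2 = 3.2390
Δθ = θ'−θ = -0.690781;  (v·dt/L) = 13.8000·0.2/2.0 = 1.380000
tan δ = Δθ·L/(v·dt) = -0.500566  →  δ = -0.4641

δ = -0.4641, a = 3.2390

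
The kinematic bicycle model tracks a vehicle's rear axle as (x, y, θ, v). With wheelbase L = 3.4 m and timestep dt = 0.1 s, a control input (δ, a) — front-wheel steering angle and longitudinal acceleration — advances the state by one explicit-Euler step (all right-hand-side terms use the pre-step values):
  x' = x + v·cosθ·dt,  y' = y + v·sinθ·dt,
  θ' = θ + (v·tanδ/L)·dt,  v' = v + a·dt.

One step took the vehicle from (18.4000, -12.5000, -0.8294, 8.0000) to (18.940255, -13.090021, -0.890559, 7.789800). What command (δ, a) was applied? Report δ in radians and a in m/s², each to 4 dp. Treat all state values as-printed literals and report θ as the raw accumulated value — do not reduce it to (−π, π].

δ = -0.2543, a = -2.1020

a = (v'−v)/dt = (-0.210200)/0.1 = -2.1020
Δθ = θ'−θ = -0.061159;  (v·dt/L) = 8.0000·0.1/3.4 = 0.235294
tan δ = Δθ·L/(v·dt) = -0.259926  →  δ = -0.2543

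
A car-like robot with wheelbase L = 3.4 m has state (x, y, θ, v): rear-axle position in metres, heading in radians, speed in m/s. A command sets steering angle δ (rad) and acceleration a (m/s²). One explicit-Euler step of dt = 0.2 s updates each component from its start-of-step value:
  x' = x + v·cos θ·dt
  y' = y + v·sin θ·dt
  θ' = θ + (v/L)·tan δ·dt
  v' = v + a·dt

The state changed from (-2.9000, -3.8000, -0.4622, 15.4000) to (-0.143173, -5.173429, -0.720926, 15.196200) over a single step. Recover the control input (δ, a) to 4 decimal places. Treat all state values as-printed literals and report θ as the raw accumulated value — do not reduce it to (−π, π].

δ = -0.2782, a = -1.0190

a = (v'−v)/dt = (-0.203800)/0.2 = -1.0190
Δθ = θ'−θ = -0.258726;  (v·dt/L) = 15.4000·0.2/3.4 = 0.905882
tan δ = Δθ·L/(v·dt) = -0.285607  →  δ = -0.2782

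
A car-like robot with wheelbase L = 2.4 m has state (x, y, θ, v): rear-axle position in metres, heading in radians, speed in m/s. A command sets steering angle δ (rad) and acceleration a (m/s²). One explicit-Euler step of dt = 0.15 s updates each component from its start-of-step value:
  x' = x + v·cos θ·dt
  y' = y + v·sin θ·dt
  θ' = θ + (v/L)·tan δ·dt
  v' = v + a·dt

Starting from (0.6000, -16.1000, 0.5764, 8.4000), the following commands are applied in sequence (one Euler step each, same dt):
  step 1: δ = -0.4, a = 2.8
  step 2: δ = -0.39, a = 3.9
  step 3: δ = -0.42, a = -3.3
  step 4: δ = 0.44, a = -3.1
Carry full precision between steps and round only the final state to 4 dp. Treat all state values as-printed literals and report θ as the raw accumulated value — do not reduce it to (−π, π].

(5.6208, -14.9537, 0.1275, 8.4450)

after step 1 (δ=-0.4, a=2.8): (1.656422, -15.413289, 0.354434, 8.820000)
after step 2 (δ=-0.39, a=3.9): (2.897189, -14.954129, 0.127840, 9.405000)
after step 3 (δ=-0.42, a=-3.3): (4.296426, -14.774270, -0.134661, 8.910000)
after step 4 (δ=0.44, a=-3.1): (5.620827, -14.953702, 0.127505, 8.445000)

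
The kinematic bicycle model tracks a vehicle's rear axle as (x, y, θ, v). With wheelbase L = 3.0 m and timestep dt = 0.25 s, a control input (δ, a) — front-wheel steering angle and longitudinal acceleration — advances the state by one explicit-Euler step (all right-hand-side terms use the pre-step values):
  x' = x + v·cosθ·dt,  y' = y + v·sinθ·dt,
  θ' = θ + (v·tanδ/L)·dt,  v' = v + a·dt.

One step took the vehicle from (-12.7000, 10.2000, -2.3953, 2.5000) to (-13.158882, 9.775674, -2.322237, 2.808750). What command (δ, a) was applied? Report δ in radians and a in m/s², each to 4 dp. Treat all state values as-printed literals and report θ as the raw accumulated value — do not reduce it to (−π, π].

a = (v'−v)/dt = (0.308750)/0.25 = 1.2350
Δθ = θ'−θ = 0.073063;  (v·dt/L) = 2.5000·0.25/3.0 = 0.208333
tan δ = Δθ·L/(v·dt) = 0.350702  →  δ = 0.3373

δ = 0.3373, a = 1.2350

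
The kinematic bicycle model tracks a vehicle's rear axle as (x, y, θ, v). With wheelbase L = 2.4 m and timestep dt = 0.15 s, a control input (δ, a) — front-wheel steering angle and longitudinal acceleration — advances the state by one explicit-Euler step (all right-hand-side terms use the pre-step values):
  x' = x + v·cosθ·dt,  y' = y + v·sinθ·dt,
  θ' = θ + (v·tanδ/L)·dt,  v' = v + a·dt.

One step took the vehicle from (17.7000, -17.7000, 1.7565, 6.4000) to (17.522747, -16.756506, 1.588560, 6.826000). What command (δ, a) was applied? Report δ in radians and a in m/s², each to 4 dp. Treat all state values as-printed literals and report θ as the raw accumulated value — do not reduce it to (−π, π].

a = (v'−v)/dt = (0.426000)/0.15 = 2.8400
Δθ = θ'−θ = -0.167940;  (v·dt/L) = 6.4000·0.15/2.4 = 0.400000
tan δ = Δθ·L/(v·dt) = -0.419850  →  δ = -0.3975

δ = -0.3975, a = 2.8400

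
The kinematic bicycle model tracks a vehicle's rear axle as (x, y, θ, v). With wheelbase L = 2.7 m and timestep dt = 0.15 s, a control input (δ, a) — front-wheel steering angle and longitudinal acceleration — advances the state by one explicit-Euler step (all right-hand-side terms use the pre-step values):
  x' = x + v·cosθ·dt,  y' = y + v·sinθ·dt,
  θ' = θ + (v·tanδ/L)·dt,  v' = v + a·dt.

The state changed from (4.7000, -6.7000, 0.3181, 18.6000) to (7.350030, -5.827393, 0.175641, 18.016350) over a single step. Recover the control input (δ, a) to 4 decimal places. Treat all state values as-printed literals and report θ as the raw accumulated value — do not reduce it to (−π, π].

δ = -0.1370, a = -3.8910

a = (v'−v)/dt = (-0.583650)/0.15 = -3.8910
Δθ = θ'−θ = -0.142459;  (v·dt/L) = 18.6000·0.15/2.7 = 1.033333
tan δ = Δθ·L/(v·dt) = -0.137864  →  δ = -0.1370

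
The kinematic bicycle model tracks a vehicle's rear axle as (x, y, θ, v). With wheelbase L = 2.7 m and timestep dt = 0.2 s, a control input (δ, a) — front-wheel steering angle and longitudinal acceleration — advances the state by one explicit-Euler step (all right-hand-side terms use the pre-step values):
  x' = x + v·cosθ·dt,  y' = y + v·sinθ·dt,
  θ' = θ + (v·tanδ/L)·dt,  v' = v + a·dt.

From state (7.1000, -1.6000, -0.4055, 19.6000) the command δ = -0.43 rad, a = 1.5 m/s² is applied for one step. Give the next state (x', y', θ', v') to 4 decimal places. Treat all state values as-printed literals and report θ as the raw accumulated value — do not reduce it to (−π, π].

x' = 7.1000 + 19.6000·cos(-0.4055)·0.2 = 10.7021
y' = -1.6000 + 19.6000·sin(-0.4055)·0.2 = -3.1464
θ' = -0.4055 + (19.6000/2.7)·tan(-0.43)·0.2 = -1.0713
v' = 19.6000 + 1.5000·0.2 = 19.9000

(10.7021, -3.1464, -1.0713, 19.9000)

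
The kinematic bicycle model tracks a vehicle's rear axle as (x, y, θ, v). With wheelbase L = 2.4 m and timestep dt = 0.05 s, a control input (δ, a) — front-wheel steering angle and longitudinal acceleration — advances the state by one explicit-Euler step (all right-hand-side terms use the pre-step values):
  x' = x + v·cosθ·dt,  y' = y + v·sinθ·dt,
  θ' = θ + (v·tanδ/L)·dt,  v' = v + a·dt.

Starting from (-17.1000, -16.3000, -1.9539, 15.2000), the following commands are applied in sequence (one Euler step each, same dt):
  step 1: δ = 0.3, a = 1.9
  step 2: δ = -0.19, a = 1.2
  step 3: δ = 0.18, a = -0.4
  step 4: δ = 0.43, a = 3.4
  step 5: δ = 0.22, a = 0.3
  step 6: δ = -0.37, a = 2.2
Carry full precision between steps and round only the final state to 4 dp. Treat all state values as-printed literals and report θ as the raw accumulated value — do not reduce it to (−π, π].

after step 1 (δ=0.3, a=1.9): (-17.384089, -17.004907, -1.855944, 15.295000)
after step 2 (δ=-0.19, a=1.2): (-17.599212, -17.738776, -1.917225, 15.355000)
after step 3 (δ=0.18, a=-0.4): (-17.859895, -18.460915, -1.859014, 15.335000)
after step 4 (δ=0.43, a=3.4): (-18.077839, -19.196038, -1.712494, 15.505000)
after step 5 (δ=0.22, a=0.3): (-18.187323, -19.963518, -1.640261, 15.520000)
after step 6 (δ=-0.37, a=2.2): (-18.241184, -20.737647, -1.765670, 15.630000)

(-18.2412, -20.7376, -1.7657, 15.6300)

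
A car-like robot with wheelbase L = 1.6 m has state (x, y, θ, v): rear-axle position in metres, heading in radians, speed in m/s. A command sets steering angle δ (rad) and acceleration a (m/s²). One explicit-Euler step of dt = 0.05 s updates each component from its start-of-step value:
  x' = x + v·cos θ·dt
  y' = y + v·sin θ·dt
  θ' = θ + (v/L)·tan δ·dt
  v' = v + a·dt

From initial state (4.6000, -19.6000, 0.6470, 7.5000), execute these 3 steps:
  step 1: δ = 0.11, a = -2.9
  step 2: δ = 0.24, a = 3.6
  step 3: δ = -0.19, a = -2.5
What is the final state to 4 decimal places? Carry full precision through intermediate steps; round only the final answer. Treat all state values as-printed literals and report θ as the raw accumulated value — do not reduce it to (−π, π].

(5.4678, -18.8938, 0.6838, 7.4100)

after step 1 (δ=0.11, a=-2.9): (4.899211, -19.373952, 0.672886, 7.355000)
after step 2 (δ=0.24, a=3.6): (5.186801, -19.144753, 0.729132, 7.535000)
after step 3 (δ=-0.19, a=-2.5): (5.467763, -18.893754, 0.683847, 7.410000)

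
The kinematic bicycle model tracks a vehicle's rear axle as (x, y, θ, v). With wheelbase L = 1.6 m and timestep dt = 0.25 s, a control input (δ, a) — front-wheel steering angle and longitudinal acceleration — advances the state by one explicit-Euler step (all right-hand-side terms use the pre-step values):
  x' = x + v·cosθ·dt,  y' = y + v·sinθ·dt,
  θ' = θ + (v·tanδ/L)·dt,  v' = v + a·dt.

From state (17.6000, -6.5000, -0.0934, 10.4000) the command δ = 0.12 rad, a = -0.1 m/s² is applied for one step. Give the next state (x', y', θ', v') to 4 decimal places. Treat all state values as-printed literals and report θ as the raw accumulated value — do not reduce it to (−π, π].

x' = 17.6000 + 10.4000·cos(-0.0934)·0.25 = 20.1887
y' = -6.5000 + 10.4000·sin(-0.0934)·0.25 = -6.7425
θ' = -0.0934 + (10.4000/1.6)·tan(0.12)·0.25 = 0.1025
v' = 10.4000 − 0.1000·0.25 = 10.3750

(20.1887, -6.7425, 0.1025, 10.3750)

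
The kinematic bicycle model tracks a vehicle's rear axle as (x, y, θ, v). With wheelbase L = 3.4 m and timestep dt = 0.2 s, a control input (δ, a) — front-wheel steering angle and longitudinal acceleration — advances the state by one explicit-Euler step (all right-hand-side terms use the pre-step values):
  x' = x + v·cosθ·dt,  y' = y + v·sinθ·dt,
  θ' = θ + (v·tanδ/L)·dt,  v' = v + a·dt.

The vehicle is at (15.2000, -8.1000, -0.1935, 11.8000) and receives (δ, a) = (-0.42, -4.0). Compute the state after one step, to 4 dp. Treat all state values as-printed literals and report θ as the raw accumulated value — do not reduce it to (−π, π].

(17.5160, -8.5538, -0.5035, 11.0000)

x' = 15.2000 + 11.8000·cos(-0.1935)·0.2 = 17.5160
y' = -8.1000 + 11.8000·sin(-0.1935)·0.2 = -8.5538
θ' = -0.1935 + (11.8000/3.4)·tan(-0.42)·0.2 = -0.5035
v' = 11.8000 − 4.0000·0.2 = 11.0000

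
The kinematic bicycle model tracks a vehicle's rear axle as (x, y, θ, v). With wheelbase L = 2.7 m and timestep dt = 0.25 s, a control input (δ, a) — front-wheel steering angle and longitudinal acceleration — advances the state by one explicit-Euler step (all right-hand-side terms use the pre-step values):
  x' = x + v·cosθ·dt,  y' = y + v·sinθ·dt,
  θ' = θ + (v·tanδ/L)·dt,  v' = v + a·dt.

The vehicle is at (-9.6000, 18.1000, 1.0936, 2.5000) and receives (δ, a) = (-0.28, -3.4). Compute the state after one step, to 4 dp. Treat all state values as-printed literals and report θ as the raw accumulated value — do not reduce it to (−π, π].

(-9.3129, 18.6552, 1.0270, 1.6500)

x' = -9.6000 + 2.5000·cos(1.0936)·0.25 = -9.3129
y' = 18.1000 + 2.5000·sin(1.0936)·0.25 = 18.6552
θ' = 1.0936 + (2.5000/2.7)·tan(-0.28)·0.25 = 1.0270
v' = 2.5000 − 3.4000·0.25 = 1.6500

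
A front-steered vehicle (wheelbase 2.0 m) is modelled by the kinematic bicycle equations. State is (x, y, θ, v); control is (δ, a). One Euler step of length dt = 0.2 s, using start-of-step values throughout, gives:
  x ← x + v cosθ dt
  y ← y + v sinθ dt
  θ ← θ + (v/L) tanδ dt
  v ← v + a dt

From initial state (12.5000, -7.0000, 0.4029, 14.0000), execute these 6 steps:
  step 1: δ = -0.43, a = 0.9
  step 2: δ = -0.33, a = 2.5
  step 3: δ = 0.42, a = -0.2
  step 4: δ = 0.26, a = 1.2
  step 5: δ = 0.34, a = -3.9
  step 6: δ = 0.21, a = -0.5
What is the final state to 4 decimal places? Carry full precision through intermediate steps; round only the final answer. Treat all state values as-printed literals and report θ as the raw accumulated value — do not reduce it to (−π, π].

after step 1 (δ=-0.43, a=0.9): (15.075798, -5.902154, -0.239169, 14.180000)
after step 2 (δ=-0.33, a=2.5): (17.831071, -6.573991, -0.724870, 14.680000)
after step 3 (δ=0.42, a=-0.2): (20.028919, -8.520670, -0.069301, 14.640000)
after step 4 (δ=0.26, a=1.2): (22.949891, -8.723421, 0.320154, 14.880000)
after step 5 (δ=0.34, a=-3.9): (25.774671, -7.786835, 0.846515, 14.100000)
after step 6 (δ=0.21, a=-0.5): (27.643196, -5.674724, 1.147046, 14.000000)

(27.6432, -5.6747, 1.1470, 14.0000)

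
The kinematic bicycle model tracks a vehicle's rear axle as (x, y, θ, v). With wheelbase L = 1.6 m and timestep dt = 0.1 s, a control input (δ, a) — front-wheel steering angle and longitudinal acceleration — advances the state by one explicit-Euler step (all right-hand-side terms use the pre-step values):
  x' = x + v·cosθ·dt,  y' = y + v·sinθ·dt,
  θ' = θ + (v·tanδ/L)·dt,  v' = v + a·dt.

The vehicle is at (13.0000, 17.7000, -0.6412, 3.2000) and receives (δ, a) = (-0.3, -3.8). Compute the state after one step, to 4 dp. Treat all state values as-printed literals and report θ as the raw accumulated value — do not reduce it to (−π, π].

(13.2564, 17.5086, -0.7031, 2.8200)

x' = 13.0000 + 3.2000·cos(-0.6412)·0.1 = 13.2564
y' = 17.7000 + 3.2000·sin(-0.6412)·0.1 = 17.5086
θ' = -0.6412 + (3.2000/1.6)·tan(-0.3)·0.1 = -0.7031
v' = 3.2000 − 3.8000·0.1 = 2.8200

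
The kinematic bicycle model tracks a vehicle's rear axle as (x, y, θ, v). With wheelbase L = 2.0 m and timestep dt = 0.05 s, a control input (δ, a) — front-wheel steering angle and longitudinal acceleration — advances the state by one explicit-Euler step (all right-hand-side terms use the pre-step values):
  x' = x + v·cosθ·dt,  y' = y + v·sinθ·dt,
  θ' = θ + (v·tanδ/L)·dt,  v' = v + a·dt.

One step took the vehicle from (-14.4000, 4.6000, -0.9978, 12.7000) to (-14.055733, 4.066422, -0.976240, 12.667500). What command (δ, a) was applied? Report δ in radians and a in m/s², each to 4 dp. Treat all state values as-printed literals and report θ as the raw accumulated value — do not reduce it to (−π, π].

a = (v'−v)/dt = (-0.032500)/0.05 = -0.6500
Δθ = θ'−θ = 0.021560;  (v·dt/L) = 12.7000·0.05/2.0 = 0.317500
tan δ = Δθ·L/(v·dt) = 0.067906  →  δ = 0.0678

δ = 0.0678, a = -0.6500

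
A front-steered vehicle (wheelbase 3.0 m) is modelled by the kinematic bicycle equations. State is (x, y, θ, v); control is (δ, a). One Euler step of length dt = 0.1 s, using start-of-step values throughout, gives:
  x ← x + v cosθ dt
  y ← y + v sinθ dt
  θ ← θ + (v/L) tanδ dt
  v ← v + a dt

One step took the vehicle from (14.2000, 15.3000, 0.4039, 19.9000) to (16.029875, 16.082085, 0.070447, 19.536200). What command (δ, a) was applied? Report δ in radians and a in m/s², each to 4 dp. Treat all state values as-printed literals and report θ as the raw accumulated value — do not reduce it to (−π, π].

δ = -0.4658, a = -3.6380

a = (v'−v)/dt = (-0.363800)/0.1 = -3.6380
Δθ = θ'−θ = -0.333453;  (v·dt/L) = 19.9000·0.1/3.0 = 0.663333
tan δ = Δθ·L/(v·dt) = -0.502693  →  δ = -0.4658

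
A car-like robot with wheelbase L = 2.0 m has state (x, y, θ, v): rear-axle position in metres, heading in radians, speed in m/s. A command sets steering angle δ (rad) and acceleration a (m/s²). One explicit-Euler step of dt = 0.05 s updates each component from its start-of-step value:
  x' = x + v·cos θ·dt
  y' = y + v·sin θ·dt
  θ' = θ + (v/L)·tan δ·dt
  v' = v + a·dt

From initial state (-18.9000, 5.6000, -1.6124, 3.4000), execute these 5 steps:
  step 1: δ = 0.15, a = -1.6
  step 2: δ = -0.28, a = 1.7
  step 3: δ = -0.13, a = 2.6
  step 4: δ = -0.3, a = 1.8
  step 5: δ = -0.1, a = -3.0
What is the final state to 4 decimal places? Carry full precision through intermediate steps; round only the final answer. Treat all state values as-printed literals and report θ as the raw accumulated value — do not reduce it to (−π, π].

(-18.9485, 4.7373, -1.6710, 3.4750)

after step 1 (δ=0.15, a=-1.6): (-18.907071, 5.430147, -1.599554, 3.320000)
after step 2 (δ=-0.28, a=1.7): (-18.911844, 5.264216, -1.623421, 3.405000)
after step 3 (δ=-0.13, a=2.6): (-18.920799, 5.094201, -1.634550, 3.535000)
after step 4 (δ=-0.3, a=1.8): (-18.932059, 4.917810, -1.661887, 3.625000)
after step 5 (δ=-0.1, a=-3.0): (-18.948547, 4.737312, -1.670980, 3.475000)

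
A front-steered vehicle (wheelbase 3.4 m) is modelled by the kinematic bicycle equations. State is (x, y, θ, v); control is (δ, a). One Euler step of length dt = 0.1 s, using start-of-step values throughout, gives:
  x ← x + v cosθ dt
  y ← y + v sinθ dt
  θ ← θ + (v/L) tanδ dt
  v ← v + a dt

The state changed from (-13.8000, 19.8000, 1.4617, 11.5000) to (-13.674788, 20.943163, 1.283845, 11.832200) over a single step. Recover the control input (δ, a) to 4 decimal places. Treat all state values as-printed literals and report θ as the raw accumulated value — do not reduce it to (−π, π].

a = (v'−v)/dt = (0.332200)/0.1 = 3.3220
Δθ = θ'−θ = -0.177855;  (v·dt/L) = 11.5000·0.1/3.4 = 0.338235
tan δ = Δθ·L/(v·dt) = -0.525832  →  δ = -0.4841

δ = -0.4841, a = 3.3220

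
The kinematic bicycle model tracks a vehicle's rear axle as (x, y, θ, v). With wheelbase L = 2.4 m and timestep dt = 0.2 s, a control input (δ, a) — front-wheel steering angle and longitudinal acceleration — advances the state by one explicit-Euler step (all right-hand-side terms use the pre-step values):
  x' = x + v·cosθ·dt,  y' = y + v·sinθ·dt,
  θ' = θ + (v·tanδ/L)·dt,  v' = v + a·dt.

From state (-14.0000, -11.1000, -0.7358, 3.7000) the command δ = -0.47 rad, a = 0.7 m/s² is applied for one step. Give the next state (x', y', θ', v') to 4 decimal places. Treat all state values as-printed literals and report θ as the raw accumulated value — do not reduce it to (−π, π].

(-13.4514, -11.5967, -0.8924, 3.8400)

x' = -14.0000 + 3.7000·cos(-0.7358)·0.2 = -13.4514
y' = -11.1000 + 3.7000·sin(-0.7358)·0.2 = -11.5967
θ' = -0.7358 + (3.7000/2.4)·tan(-0.47)·0.2 = -0.8924
v' = 3.7000 + 0.7000·0.2 = 3.8400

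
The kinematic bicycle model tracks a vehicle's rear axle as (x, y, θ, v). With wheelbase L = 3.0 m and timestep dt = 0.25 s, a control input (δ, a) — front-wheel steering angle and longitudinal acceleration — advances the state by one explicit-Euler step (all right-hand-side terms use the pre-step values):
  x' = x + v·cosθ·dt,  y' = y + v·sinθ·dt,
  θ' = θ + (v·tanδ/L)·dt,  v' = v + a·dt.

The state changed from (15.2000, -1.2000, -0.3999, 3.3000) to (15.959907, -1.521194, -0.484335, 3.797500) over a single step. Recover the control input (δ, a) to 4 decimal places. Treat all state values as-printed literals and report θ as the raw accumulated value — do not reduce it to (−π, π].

δ = -0.2979, a = 1.9900

a = (v'−v)/dt = (0.497500)/0.25 = 1.9900
Δθ = θ'−θ = -0.084435;  (v·dt/L) = 3.3000·0.25/3.0 = 0.275000
tan δ = Δθ·L/(v·dt) = -0.307036  →  δ = -0.2979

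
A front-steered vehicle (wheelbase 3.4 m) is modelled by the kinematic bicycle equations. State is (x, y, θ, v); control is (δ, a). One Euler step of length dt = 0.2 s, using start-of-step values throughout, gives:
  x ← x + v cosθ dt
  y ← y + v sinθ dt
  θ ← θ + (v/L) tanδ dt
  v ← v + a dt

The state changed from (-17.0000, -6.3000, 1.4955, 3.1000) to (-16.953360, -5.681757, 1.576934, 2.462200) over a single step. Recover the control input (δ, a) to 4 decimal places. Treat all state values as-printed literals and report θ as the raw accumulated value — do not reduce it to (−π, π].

a = (v'−v)/dt = (-0.637800)/0.2 = -3.1890
Δθ = θ'−θ = 0.081434;  (v·dt/L) = 3.1000·0.2/3.4 = 0.182353
tan δ = Δθ·L/(v·dt) = 0.446574  →  δ = 0.4200

δ = 0.4200, a = -3.1890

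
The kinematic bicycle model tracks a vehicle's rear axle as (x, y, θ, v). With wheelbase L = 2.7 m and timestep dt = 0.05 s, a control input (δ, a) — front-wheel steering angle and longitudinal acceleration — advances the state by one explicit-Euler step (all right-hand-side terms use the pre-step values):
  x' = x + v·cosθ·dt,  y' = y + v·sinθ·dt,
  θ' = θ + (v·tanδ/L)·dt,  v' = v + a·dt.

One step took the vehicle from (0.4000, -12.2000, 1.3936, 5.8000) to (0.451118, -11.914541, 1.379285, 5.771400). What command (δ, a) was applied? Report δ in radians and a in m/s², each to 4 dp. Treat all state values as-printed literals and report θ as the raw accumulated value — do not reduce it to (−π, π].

a = (v'−v)/dt = (-0.028600)/0.05 = -0.5720
Δθ = θ'−θ = -0.014315;  (v·dt/L) = 5.8000·0.05/2.7 = 0.107407
tan δ = Δθ·L/(v·dt) = -0.133278  →  δ = -0.1325

δ = -0.1325, a = -0.5720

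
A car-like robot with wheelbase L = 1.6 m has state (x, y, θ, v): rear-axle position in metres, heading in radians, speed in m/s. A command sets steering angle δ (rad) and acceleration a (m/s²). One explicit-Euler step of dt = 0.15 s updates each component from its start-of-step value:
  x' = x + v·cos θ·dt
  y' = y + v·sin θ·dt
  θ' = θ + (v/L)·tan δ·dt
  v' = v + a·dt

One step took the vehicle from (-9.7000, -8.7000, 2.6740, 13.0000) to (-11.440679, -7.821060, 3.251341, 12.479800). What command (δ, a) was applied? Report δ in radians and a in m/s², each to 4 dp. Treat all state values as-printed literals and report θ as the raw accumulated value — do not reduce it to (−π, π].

a = (v'−v)/dt = (-0.520200)/0.15 = -3.4680
Δθ = θ'−θ = 0.577341;  (v·dt/L) = 13.0000·0.15/1.6 = 1.218750
tan δ = Δθ·L/(v·dt) = 0.473716  →  δ = 0.4424

δ = 0.4424, a = -3.4680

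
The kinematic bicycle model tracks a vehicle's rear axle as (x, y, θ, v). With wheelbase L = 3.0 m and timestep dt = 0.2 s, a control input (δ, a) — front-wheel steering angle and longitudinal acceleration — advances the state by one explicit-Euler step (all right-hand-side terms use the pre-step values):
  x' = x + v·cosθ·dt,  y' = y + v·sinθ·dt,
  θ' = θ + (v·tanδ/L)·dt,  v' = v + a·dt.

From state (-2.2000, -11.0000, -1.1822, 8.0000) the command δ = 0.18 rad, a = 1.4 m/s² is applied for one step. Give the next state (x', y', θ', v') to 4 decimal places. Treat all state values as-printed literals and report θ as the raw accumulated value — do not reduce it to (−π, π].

(-1.5938, -12.4807, -1.0851, 8.2800)

x' = -2.2000 + 8.0000·cos(-1.1822)·0.2 = -1.5938
y' = -11.0000 + 8.0000·sin(-1.1822)·0.2 = -12.4807
θ' = -1.1822 + (8.0000/3.0)·tan(0.18)·0.2 = -1.0851
v' = 8.0000 + 1.4000·0.2 = 8.2800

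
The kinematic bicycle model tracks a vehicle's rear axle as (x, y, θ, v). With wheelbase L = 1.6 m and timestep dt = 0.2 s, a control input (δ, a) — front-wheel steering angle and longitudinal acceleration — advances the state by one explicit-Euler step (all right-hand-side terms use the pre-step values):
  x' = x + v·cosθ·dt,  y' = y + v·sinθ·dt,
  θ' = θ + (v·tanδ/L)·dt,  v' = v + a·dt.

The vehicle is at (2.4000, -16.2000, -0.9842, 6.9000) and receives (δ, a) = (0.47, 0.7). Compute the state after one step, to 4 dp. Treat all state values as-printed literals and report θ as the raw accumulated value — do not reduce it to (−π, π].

(3.1639, -17.3493, -0.5461, 7.0400)

x' = 2.4000 + 6.9000·cos(-0.9842)·0.2 = 3.1639
y' = -16.2000 + 6.9000·sin(-0.9842)·0.2 = -17.3493
θ' = -0.9842 + (6.9000/1.6)·tan(0.47)·0.2 = -0.5461
v' = 6.9000 + 0.7000·0.2 = 7.0400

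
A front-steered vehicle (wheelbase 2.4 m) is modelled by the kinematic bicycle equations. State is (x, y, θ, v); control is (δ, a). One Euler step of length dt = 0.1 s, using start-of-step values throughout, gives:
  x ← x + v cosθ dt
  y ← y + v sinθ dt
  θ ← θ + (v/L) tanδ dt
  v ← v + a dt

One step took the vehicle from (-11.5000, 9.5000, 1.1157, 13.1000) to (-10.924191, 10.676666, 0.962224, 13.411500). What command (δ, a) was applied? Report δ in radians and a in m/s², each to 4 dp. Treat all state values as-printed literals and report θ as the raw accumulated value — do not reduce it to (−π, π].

a = (v'−v)/dt = (0.311500)/0.1 = 3.1150
Δθ = θ'−θ = -0.153476;  (v·dt/L) = 13.1000·0.1/2.4 = 0.545833
tan δ = Δθ·L/(v·dt) = -0.281177  →  δ = -0.2741

δ = -0.2741, a = 3.1150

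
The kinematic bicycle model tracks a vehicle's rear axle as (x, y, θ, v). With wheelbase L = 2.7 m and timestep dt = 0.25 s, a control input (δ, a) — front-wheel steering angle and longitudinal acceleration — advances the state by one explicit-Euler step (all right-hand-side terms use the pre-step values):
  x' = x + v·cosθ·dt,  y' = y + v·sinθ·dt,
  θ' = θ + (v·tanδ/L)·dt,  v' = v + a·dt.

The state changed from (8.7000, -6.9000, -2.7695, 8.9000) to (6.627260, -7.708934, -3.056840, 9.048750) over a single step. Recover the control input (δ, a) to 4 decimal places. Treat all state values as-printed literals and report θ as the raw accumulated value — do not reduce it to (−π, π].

δ = -0.3355, a = 0.5950

a = (v'−v)/dt = (0.148750)/0.25 = 0.5950
Δθ = θ'−θ = -0.287340;  (v·dt/L) = 8.9000·0.25/2.7 = 0.824074
tan δ = Δθ·L/(v·dt) = -0.348682  →  δ = -0.3355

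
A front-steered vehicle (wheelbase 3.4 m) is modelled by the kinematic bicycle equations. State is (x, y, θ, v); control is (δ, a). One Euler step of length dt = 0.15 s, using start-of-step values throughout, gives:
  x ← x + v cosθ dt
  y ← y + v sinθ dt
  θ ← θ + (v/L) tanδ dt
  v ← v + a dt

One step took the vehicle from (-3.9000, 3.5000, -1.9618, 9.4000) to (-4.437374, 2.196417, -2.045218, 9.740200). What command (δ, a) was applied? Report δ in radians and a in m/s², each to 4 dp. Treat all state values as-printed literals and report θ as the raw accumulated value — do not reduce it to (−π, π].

a = (v'−v)/dt = (0.340200)/0.15 = 2.2680
Δθ = θ'−θ = -0.083418;  (v·dt/L) = 9.4000·0.15/3.4 = 0.414706
tan δ = Δθ·L/(v·dt) = -0.201150  →  δ = -0.1985

δ = -0.1985, a = 2.2680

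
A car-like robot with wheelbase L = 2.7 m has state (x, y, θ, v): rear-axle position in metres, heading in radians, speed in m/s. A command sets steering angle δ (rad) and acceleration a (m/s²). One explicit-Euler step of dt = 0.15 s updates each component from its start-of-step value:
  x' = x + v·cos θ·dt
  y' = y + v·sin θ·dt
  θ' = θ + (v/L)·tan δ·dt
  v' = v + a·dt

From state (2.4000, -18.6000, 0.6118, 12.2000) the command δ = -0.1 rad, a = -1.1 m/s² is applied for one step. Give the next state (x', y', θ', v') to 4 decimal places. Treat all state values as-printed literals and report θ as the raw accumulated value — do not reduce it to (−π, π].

x' = 2.4000 + 12.2000·cos(0.6118)·0.15 = 3.8981
y' = -18.6000 + 12.2000·sin(0.6118)·0.15 = -17.5490
θ' = 0.6118 + (12.2000/2.7)·tan(-0.1)·0.15 = 0.5438
v' = 12.2000 − 1.1000·0.15 = 12.0350

(3.8981, -17.5490, 0.5438, 12.0350)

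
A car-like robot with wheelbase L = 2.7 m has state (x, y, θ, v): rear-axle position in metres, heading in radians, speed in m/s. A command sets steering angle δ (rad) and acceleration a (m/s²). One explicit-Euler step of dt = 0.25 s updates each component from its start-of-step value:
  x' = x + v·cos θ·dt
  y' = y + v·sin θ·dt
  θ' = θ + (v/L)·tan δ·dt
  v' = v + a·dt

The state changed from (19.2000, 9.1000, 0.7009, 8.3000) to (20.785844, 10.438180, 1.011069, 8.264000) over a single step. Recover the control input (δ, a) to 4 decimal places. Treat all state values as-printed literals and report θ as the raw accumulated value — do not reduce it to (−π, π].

a = (v'−v)/dt = (-0.036000)/0.25 = -0.1440
Δθ = θ'−θ = 0.310169;  (v·dt/L) = 8.3000·0.25/2.7 = 0.768519
tan δ = Δθ·L/(v·dt) = 0.403593  →  δ = 0.3836

δ = 0.3836, a = -0.1440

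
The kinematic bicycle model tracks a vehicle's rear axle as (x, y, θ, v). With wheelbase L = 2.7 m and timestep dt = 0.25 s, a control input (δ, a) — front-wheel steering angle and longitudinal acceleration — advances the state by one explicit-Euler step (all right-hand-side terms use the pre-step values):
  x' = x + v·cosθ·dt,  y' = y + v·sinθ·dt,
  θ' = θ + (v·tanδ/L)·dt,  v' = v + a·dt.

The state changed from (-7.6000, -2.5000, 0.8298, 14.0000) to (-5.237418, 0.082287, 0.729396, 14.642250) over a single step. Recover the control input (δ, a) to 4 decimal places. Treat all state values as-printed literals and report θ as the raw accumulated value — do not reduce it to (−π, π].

a = (v'−v)/dt = (0.642250)/0.25 = 2.5690
Δθ = θ'−θ = -0.100404;  (v·dt/L) = 14.0000·0.25/2.7 = 1.296296
tan δ = Δθ·L/(v·dt) = -0.077455  →  δ = -0.0773

δ = -0.0773, a = 2.5690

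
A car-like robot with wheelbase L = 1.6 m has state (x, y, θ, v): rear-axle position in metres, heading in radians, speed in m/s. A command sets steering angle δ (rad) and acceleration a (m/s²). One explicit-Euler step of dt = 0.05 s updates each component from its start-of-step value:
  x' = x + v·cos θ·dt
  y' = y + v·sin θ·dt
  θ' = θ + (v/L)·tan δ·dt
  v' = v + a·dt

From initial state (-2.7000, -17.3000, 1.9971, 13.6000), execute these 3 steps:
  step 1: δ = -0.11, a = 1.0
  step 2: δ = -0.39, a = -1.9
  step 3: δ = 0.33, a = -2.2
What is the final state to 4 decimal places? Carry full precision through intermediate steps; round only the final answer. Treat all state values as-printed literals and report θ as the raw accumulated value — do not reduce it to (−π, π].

(-3.3713, -15.3832, 1.9199, 13.4450)

after step 1 (δ=-0.11, a=1.0): (-2.981186, -16.680860, 1.950161, 13.650000)
after step 2 (δ=-0.39, a=-1.9): (-3.233936, -16.046885, 1.774820, 13.555000)
after step 3 (δ=0.33, a=-2.2): (-3.371255, -15.383192, 1.919911, 13.445000)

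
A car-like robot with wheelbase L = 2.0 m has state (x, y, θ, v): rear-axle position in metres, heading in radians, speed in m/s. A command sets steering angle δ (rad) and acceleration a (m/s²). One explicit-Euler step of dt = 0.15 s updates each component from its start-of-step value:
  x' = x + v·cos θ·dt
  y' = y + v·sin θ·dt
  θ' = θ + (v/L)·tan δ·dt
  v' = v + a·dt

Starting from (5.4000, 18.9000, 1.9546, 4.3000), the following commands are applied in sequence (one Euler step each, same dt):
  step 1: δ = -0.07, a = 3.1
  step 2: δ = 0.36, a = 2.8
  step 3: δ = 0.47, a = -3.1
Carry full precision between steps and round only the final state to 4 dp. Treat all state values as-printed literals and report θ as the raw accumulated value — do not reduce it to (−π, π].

after step 1 (δ=-0.07, a=3.1): (5.158480, 19.498074, 1.931988, 4.765000)
after step 2 (δ=0.36, a=2.8): (4.905895, 20.166706, 2.066505, 5.185000)
after step 3 (δ=0.47, a=-3.1): (4.535954, 20.850840, 2.264040, 4.720000)

(4.5360, 20.8508, 2.2640, 4.7200)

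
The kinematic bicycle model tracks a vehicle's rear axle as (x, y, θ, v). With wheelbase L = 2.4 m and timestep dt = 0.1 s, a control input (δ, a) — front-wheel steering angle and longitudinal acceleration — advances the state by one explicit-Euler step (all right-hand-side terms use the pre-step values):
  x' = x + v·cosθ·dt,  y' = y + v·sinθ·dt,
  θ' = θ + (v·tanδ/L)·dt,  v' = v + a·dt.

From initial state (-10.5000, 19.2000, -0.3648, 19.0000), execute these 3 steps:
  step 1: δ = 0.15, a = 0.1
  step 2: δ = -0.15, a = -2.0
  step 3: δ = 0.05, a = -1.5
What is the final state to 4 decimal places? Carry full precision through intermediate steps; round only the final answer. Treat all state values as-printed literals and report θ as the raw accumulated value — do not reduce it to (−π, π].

after step 1 (δ=0.15, a=0.1): (-8.725029, 18.522151, -0.245151, 19.010000)
after step 2 (δ=-0.15, a=-2.0): (-6.880868, 18.060773, -0.364863, 18.810000)
after step 3 (δ=0.05, a=-1.5): (-5.123689, 17.389592, -0.325643, 18.660000)

(-5.1237, 17.3896, -0.3256, 18.6600)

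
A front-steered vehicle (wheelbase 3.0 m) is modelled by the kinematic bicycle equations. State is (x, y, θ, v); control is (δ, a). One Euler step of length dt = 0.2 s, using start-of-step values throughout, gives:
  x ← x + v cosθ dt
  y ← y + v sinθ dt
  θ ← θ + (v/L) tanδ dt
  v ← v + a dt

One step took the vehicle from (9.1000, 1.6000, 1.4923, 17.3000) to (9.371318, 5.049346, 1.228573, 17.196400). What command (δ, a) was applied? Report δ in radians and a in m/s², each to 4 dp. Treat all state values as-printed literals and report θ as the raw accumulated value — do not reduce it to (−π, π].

a = (v'−v)/dt = (-0.103600)/0.2 = -0.5180
Δθ = θ'−θ = -0.263727;  (v·dt/L) = 17.3000·0.2/3.0 = 1.153333
tan δ = Δθ·L/(v·dt) = -0.228665  →  δ = -0.2248

δ = -0.2248, a = -0.5180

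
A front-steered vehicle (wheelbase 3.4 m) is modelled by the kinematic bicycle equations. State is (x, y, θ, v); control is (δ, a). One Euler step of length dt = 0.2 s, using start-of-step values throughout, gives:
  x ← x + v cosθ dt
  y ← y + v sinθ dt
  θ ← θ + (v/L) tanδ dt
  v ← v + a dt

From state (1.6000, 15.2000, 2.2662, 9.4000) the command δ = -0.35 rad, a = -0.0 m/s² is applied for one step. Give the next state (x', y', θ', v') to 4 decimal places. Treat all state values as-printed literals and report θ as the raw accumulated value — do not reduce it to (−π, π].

(0.3955, 16.6435, 2.0644, 9.4000)

x' = 1.6000 + 9.4000·cos(2.2662)·0.2 = 0.3955
y' = 15.2000 + 9.4000·sin(2.2662)·0.2 = 16.6435
θ' = 2.2662 + (9.4000/3.4)·tan(-0.35)·0.2 = 2.0644
v' = 9.4000 + 0.0000·0.2 = 9.4000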